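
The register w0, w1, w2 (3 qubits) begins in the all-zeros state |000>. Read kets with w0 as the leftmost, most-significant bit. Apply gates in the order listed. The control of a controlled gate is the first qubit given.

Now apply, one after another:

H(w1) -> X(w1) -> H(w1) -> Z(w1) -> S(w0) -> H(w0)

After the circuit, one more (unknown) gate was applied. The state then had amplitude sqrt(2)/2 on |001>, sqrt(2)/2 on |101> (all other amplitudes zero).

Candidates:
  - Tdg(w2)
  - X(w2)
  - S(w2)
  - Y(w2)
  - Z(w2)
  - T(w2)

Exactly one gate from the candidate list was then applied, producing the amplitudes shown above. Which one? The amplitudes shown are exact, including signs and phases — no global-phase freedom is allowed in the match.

It was X(w2) that produced the state shown.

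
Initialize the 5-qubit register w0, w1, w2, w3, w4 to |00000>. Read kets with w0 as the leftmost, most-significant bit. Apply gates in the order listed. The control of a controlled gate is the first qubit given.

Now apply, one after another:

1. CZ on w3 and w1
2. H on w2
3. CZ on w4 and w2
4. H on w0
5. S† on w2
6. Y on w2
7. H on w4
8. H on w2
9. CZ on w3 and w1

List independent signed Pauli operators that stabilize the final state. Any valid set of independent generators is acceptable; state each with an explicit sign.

The stabilizer group can be generated by +XIIII, +IIYII, +IIIIX, +IZIII, +IIIZI, among other valid generating sets.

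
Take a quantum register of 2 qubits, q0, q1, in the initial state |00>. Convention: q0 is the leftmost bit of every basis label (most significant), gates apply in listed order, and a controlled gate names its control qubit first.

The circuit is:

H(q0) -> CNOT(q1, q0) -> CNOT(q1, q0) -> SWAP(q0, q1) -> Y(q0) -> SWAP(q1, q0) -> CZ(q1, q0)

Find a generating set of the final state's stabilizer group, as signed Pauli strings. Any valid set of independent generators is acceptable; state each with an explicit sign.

One valid set of independent stabilizer generators is -XI, -IZ (any independent generating set of the same group is equally correct). Key observation: the block from step 2 through step 3 cancels to the identity and can be dropped.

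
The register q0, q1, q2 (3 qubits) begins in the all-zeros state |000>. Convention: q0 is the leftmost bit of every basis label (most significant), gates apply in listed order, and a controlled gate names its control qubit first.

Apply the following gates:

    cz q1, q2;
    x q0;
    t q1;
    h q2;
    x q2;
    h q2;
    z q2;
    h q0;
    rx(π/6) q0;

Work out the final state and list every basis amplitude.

The resulting statevector has amplitude (1 - I)*(1 + sqrt(3)*I)/4 on |000>, -(1 - I)*(1 + sqrt(3)*I)/4 on |100>, and 0 on every other basis state. Key observation: gates 4-7 undo each other exactly, leaving only the rest of the circuit to track.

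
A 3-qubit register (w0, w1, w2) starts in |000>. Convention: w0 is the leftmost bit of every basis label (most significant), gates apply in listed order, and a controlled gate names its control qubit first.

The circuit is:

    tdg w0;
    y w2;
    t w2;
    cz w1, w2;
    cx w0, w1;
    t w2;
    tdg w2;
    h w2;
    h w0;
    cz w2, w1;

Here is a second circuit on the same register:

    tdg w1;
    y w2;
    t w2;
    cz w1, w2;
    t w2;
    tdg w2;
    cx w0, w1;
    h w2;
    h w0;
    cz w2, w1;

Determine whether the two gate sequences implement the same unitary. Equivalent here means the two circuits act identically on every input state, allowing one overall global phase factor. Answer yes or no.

No, they are not equivalent — no single phase factor reconciles the two unitaries.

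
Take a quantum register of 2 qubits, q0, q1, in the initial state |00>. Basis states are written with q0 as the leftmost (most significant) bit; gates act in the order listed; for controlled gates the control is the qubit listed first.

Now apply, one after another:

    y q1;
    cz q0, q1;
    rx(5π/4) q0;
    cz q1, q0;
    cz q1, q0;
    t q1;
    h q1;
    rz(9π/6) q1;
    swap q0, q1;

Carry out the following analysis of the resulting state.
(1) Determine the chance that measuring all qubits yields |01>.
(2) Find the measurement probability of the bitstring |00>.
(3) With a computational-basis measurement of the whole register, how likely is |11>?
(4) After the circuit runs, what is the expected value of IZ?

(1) A full measurement returns |01> with probability sqrt(2)/8 + 1/4.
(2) The probability of measuring |00> is 1/4 - sqrt(2)/8.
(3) The probability of measuring |11> is sqrt(2)/8 + 1/4.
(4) In the final state, IZ has expectation -sqrt(2)/2.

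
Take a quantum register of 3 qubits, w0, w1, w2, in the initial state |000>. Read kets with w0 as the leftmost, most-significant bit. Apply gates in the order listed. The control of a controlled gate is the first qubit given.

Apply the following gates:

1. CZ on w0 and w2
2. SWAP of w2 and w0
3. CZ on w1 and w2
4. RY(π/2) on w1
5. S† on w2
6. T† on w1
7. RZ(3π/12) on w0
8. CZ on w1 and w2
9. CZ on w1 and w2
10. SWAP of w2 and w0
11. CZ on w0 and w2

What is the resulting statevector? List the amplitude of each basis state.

The final amplitudes are -sqrt(2)*exp(7*I*pi/8)/2 on |000>, -sqrt(2)*exp(5*I*pi/8)/2 on |010>, and 0 on every other basis state.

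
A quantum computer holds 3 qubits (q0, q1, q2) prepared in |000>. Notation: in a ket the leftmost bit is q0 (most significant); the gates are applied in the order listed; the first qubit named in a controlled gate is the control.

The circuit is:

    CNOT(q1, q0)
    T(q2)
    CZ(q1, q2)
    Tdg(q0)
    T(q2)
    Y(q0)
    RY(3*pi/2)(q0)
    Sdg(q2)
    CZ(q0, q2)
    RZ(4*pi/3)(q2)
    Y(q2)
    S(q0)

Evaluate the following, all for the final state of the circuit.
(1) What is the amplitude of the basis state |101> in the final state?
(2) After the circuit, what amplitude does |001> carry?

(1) |101> carries amplitude -sqrt(2)*exp(5*I*pi/6)/2 in the final state.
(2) The amplitude on |001> is -sqrt(2)*exp(I*pi/3)/2.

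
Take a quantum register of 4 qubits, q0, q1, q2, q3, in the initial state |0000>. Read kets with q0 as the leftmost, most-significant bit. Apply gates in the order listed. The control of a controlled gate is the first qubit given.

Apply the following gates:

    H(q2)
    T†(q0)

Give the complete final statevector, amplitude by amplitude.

The final amplitudes are sqrt(2)/2 on |0000>, sqrt(2)/2 on |0010>, and 0 on every other basis state.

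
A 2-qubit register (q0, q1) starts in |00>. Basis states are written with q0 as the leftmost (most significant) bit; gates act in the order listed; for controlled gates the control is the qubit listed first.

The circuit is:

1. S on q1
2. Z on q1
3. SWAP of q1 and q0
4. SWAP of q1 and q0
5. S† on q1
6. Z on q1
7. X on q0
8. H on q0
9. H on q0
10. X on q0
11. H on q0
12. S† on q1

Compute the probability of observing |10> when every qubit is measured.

A full measurement returns |10> with probability 1/2. Key observation: the block from step 7 through step 10 cancels to the identity and can be dropped.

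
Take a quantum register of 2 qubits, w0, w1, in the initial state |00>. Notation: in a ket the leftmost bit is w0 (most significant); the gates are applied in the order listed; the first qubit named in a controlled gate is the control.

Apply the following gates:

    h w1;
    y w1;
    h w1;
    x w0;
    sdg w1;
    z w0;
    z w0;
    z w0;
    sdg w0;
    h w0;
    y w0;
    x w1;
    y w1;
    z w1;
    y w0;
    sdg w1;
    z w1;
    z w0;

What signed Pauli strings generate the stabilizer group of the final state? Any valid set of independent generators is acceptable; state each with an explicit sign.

The stabilizer group can be generated by +XI, -IZ, among other valid generating sets.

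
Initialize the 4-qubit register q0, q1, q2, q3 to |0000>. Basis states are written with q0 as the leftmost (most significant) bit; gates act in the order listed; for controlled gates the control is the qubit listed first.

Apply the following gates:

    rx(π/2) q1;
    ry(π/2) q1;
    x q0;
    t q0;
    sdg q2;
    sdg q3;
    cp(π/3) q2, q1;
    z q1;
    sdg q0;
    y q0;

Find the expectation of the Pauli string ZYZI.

The observable ZYZI averages to 1.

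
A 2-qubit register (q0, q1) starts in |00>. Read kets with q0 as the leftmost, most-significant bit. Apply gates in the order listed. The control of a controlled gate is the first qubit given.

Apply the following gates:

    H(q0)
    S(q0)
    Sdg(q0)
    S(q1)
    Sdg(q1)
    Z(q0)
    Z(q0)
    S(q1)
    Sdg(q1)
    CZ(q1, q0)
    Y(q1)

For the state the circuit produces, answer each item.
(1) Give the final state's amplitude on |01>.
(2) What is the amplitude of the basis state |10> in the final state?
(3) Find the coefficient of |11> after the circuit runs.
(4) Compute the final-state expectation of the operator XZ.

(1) |01> carries amplitude sqrt(2)*I/2 in the final state.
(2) The final state's coefficient on |10> equals 0.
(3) |11> carries amplitude sqrt(2)*I/2 in the final state.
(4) In the final state, XZ has expectation -1.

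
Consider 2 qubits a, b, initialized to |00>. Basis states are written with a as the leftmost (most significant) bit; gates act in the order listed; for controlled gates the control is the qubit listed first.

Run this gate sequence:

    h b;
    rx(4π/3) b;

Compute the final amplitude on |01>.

The final state's coefficient on |01> equals -sqrt(2)/4 - sqrt(6)*I/4.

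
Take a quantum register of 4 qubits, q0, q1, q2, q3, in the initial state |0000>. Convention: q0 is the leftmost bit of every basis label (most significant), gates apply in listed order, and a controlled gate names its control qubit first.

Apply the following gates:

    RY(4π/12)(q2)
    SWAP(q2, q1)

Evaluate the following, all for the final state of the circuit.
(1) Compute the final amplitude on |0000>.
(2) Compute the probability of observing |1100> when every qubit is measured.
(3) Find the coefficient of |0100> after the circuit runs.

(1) |0000> carries amplitude sqrt(3)/2 in the final state.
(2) Outcome |1100> occurs with probability 0.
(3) |0100> carries amplitude 1/2 in the final state.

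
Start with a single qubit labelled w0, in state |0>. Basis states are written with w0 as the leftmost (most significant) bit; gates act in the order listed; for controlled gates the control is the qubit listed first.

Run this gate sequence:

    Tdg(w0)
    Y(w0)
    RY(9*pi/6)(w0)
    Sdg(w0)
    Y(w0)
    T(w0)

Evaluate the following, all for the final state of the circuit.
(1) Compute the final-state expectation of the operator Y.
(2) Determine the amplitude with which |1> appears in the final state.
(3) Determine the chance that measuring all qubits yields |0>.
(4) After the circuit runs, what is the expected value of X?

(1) The expectation value of Y is -sqrt(2)/2.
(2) The amplitude on |1> is sqrt(2)*exp(I*pi/4)/2.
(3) A full measurement returns |0> with probability 1/2.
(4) In the final state, X has expectation sqrt(2)/2.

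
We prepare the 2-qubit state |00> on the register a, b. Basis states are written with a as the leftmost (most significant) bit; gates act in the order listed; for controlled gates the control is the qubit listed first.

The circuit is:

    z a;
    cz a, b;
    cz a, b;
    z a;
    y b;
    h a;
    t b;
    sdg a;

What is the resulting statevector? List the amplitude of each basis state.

The resulting statevector has amplitude 0 on |00>, sqrt(2)*exp(3*I*pi/4)/2 on |01>, 0 on |10>, sqrt(2)*exp(I*pi/4)/2 on |11>. Key observation: gates 1-4 undo each other exactly, leaving only the rest of the circuit to track.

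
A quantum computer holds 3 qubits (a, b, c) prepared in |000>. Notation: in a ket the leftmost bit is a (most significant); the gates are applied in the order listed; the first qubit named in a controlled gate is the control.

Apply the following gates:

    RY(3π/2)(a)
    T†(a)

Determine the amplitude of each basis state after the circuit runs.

The final amplitudes are -sqrt(2)/2 on |000>, -sqrt(2)*exp(3*I*pi/4)/2 on |100>, and 0 on every other basis state.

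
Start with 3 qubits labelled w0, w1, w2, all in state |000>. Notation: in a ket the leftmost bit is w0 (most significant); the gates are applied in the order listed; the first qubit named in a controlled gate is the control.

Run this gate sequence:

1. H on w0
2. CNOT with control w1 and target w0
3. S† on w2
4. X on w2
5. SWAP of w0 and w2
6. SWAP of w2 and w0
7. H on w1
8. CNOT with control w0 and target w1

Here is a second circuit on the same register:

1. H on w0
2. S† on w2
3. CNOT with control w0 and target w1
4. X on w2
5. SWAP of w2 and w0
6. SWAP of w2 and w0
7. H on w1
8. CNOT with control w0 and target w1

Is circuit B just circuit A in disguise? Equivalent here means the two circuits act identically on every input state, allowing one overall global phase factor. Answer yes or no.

No — the two circuits implement different unitaries, even allowing a global phase.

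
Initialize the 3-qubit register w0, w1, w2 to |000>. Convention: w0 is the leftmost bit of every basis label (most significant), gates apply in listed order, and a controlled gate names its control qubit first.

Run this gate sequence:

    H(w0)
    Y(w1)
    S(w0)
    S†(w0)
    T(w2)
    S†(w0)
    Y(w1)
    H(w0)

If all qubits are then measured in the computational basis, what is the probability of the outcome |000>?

The probability of measuring |000> is 1/2.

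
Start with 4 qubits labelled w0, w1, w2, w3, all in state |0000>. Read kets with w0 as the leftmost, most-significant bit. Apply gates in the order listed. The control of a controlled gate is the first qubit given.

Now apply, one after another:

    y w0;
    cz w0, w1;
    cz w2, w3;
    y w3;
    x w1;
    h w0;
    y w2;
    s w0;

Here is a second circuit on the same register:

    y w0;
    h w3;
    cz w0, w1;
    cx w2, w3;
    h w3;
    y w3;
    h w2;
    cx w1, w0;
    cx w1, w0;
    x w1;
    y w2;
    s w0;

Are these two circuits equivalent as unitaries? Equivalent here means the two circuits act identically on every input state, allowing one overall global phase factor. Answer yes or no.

No: there is an input state on which the two circuits produce genuinely different outputs (not merely differing by a phase).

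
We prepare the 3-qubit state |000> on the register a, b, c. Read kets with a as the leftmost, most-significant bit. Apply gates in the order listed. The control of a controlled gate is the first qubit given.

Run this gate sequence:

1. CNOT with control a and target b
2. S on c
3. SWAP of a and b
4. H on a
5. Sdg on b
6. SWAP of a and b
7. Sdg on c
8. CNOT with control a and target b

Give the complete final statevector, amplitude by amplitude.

The resulting statevector has amplitude sqrt(2)/2 on |000>, sqrt(2)/2 on |010>, and 0 on every other basis state.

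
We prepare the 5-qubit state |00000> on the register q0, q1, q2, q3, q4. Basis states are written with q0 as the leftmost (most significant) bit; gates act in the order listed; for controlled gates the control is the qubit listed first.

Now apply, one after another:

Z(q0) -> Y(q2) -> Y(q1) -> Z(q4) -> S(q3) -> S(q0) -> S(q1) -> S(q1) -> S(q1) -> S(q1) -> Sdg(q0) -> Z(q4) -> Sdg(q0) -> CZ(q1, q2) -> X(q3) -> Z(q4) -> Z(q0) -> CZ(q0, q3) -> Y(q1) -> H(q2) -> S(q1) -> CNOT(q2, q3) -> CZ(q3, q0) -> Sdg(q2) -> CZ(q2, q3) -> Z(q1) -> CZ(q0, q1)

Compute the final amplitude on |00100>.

|00100> carries amplitude sqrt(2)/2 in the final state. Key observation: gates 7-10 undo each other exactly, leaving only the rest of the circuit to track.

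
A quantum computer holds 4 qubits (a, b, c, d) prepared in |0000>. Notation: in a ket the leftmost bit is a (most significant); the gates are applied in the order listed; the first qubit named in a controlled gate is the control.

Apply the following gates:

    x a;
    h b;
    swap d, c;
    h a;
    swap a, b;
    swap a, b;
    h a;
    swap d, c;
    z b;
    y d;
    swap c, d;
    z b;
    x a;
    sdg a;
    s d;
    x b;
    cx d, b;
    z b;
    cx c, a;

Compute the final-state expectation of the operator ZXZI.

In the final state, ZXZI has expectation -1. Key observation: the block from step 3 through step 8 cancels to the identity and can be dropped.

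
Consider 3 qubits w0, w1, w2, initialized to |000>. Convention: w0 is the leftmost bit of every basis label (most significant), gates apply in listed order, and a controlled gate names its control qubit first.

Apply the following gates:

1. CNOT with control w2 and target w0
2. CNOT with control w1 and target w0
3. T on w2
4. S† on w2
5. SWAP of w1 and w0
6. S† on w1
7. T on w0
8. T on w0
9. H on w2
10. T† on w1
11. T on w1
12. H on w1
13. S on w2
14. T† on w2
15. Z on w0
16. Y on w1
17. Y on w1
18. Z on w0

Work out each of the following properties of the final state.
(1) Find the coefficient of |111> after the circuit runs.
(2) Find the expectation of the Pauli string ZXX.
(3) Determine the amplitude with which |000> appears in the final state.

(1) The final state's coefficient on |111> equals 0. Key observation: gates 15-18 undo each other exactly, leaving only the rest of the circuit to track.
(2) The observable ZXX averages to sqrt(2)/2.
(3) |000> carries amplitude 1/2 in the final state.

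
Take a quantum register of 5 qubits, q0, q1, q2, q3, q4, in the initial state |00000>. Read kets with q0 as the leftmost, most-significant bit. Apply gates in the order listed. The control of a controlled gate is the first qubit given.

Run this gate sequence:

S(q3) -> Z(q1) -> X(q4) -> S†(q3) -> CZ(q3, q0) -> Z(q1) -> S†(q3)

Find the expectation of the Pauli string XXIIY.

In the final state, XXIIY has expectation 0.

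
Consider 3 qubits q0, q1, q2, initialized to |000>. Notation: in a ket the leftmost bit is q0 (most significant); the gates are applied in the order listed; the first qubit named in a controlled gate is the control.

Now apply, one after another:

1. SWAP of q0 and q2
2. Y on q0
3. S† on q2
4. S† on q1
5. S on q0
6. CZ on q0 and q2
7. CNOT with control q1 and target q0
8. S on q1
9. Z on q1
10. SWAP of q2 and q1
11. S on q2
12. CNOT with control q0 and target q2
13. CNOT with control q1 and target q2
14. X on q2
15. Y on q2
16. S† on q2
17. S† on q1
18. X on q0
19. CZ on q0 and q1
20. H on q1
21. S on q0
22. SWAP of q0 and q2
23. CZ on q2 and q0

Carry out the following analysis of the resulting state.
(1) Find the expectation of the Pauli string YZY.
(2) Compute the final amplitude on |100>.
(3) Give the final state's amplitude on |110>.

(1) The observable YZY averages to 0.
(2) |100> carries amplitude -sqrt(2)/2 in the final state.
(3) |110> carries amplitude -sqrt(2)/2 in the final state.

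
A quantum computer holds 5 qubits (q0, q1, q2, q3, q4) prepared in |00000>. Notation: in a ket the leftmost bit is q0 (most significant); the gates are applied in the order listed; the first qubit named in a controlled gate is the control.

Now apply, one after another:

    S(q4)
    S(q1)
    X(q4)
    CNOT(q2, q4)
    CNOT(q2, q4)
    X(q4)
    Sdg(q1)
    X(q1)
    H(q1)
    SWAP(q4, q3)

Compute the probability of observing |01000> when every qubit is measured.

Outcome |01000> occurs with probability 1/2. Key observation: gates 2-7 undo each other exactly, leaving only the rest of the circuit to track.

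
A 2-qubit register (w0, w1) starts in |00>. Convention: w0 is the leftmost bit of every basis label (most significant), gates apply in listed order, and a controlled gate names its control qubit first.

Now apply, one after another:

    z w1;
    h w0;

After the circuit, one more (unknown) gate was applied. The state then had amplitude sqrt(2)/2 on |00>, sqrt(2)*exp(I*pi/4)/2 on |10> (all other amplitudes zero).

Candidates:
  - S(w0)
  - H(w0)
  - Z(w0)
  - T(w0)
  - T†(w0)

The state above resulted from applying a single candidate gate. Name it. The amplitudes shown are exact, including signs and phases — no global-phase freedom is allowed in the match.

The unique candidate consistent with the amplitudes is T(w0).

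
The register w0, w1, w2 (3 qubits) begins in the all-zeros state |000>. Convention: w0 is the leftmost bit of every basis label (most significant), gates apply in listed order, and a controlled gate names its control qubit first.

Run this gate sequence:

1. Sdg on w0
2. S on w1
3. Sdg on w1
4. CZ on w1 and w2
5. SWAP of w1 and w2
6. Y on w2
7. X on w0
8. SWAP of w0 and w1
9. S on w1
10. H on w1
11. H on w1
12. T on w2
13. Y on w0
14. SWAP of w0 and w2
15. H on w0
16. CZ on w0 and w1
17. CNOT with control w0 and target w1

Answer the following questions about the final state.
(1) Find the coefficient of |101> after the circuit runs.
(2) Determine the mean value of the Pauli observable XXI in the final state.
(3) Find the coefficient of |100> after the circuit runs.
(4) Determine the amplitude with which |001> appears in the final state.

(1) The final state's coefficient on |101> equals -sqrt(2)*exp(3*I*pi/4)/2. Key observation: gates 2-3 undo each other exactly, leaving only the rest of the circuit to track.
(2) In the final state, XXI has expectation 1.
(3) The amplitude on |100> is 0.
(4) |001> carries amplitude 0 in the final state.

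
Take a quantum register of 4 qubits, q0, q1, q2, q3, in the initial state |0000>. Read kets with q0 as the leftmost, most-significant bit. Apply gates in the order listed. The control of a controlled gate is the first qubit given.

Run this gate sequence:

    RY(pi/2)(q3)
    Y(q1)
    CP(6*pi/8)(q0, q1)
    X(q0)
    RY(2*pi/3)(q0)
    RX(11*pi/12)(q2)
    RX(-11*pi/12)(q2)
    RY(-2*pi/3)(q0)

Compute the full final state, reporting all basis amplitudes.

The final amplitudes are sqrt(2)*I/2 on |1100>, sqrt(2)*I/2 on |1101>, and 0 on every other basis state. Key observation: steps 5-8 multiply out to the identity, so the circuit reduces to the remaining gates.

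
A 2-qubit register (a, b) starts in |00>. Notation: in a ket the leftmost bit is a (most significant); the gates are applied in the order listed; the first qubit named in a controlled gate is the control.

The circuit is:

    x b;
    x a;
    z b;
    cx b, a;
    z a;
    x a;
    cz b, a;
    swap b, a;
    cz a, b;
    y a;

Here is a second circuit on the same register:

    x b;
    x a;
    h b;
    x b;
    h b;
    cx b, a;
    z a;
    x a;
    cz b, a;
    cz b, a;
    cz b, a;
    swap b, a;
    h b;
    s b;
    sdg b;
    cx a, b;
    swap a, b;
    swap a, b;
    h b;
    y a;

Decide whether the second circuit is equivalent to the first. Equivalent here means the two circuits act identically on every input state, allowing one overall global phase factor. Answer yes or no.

Yes — the two circuits implement the same unitary up to a global phase.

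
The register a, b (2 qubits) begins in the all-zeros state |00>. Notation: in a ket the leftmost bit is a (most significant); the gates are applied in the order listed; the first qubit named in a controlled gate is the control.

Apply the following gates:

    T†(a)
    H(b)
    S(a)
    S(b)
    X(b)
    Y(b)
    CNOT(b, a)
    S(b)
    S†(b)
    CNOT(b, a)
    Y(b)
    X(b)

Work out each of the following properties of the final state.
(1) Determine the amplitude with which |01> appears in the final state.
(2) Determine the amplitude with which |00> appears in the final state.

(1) |01> carries amplitude sqrt(2)*I/2 in the final state.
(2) |00> carries amplitude sqrt(2)/2 in the final state.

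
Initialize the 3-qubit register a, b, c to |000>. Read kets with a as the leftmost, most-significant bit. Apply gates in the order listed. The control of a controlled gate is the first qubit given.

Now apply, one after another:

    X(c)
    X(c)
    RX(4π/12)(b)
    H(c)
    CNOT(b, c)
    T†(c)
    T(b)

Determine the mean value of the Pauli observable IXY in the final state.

The observable IXY averages to -sqrt(3)/4. Key observation: gates 1-2 undo each other exactly, leaving only the rest of the circuit to track.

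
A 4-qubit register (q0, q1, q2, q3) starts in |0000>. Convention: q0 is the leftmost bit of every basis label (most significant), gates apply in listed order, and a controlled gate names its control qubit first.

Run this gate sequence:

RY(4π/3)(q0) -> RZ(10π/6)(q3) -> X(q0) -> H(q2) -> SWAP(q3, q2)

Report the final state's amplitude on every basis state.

The final amplitudes are -sqrt(6)*exp(I*pi/6)/4 on |0000>, -sqrt(6)*exp(I*pi/6)/4 on |0001>, sqrt(2)*exp(I*pi/6)/4 on |1000>, sqrt(2)*exp(I*pi/6)/4 on |1001>, and 0 on every other basis state.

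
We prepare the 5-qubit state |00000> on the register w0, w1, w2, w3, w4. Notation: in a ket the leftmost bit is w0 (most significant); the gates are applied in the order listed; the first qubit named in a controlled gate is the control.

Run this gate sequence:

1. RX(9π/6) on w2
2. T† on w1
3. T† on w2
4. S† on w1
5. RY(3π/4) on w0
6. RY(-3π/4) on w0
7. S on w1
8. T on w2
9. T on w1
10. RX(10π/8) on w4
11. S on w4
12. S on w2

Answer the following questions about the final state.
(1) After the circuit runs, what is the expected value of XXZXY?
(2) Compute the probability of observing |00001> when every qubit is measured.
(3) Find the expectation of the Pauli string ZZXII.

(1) The expectation value of XXZXY is 0. Key observation: steps 2-9 multiply out to the identity, so the circuit reduces to the remaining gates.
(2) The probability of measuring |00001> is sqrt(2)/8 + 1/4.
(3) The observable ZZXII averages to -1.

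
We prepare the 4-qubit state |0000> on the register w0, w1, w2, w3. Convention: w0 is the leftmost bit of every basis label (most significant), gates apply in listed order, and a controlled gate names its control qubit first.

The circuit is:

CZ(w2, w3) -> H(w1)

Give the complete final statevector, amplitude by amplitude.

The resulting statevector has amplitude sqrt(2)/2 on |0000>, sqrt(2)/2 on |0100>, and 0 on every other basis state.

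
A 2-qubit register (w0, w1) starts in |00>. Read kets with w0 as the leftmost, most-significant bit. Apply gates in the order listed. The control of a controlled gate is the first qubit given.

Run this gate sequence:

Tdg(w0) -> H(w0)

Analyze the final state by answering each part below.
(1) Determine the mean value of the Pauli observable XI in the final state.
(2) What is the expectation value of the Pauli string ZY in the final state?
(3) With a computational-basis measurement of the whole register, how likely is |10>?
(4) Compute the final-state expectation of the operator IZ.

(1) The observable XI averages to 1.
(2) The expectation value of ZY is 0.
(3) The probability of measuring |10> is 1/2.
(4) The observable IZ averages to 1.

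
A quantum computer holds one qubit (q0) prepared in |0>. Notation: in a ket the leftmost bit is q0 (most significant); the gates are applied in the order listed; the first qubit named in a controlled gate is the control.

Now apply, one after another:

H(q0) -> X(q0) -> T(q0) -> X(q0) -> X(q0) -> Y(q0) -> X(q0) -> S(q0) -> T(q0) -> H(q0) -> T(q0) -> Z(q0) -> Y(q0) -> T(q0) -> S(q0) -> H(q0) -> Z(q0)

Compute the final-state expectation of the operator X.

The observable X averages to 1.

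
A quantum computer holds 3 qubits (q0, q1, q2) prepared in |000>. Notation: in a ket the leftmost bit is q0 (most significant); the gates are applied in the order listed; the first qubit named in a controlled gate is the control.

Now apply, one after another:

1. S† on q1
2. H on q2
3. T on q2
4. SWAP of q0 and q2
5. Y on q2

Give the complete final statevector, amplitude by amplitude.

After the circuit, the state carries amplitude sqrt(2)*I/2 on |001>, sqrt(2)*exp(3*I*pi/4)/2 on |101>, and 0 on every other basis state.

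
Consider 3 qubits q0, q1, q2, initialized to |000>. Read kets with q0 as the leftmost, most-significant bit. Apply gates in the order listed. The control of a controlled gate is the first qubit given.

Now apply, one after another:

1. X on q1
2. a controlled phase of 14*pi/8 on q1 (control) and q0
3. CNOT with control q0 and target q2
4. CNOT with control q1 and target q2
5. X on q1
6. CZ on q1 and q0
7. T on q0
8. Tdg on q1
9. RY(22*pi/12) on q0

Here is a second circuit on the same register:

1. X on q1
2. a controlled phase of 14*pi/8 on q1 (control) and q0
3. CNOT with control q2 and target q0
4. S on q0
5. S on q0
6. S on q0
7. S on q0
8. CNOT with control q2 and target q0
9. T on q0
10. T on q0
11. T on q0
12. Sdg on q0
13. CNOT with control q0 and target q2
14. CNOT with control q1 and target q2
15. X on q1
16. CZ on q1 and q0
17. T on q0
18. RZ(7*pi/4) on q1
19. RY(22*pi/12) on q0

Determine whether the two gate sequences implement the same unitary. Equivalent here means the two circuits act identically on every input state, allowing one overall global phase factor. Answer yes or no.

No — the two circuits implement different unitaries, even allowing a global phase.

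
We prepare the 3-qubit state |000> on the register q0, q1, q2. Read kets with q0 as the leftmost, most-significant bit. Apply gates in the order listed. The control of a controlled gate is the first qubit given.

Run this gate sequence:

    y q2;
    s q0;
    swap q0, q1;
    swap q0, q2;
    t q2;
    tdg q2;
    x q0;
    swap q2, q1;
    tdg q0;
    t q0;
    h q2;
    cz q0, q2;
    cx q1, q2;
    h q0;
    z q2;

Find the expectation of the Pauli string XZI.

In the final state, XZI has expectation 1.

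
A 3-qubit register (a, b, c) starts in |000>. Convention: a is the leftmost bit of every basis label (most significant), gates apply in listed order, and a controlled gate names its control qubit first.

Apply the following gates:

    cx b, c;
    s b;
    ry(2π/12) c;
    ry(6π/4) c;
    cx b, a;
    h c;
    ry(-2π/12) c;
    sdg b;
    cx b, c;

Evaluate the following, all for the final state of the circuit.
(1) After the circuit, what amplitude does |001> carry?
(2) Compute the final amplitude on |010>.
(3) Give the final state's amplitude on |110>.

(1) The final state's coefficient on |001> equals -sqrt(3)/2.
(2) The final state's coefficient on |010> equals 0.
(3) The amplitude on |110> is 0.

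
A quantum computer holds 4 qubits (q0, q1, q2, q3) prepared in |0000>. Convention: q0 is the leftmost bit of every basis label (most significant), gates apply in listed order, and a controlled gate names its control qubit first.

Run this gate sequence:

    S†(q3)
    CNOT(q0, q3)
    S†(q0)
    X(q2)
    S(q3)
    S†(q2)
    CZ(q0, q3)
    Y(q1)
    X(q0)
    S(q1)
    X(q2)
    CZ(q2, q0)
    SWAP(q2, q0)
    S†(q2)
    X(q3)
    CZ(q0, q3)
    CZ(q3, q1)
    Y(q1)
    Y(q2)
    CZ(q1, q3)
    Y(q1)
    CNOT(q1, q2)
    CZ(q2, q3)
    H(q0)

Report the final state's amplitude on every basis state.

The resulting statevector has amplitude -sqrt(2)*I/2 on |0111>, -sqrt(2)*I/2 on |1111>, and 0 on every other basis state.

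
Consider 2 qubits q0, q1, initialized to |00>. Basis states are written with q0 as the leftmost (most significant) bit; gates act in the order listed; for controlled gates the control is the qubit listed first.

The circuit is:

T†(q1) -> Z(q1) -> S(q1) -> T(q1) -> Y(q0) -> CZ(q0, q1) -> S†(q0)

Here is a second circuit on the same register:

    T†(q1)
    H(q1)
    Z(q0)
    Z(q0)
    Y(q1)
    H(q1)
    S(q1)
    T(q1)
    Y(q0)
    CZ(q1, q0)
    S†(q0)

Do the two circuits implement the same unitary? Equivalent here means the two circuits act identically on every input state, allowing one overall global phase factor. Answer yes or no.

No — the two circuits implement different unitaries, even allowing a global phase.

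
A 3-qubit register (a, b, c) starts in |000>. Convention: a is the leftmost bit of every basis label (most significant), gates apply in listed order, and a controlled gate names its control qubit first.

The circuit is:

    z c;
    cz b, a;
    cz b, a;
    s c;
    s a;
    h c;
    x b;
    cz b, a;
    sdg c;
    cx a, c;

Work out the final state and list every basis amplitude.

The resulting statevector has amplitude sqrt(2)/2 on |010>, -sqrt(2)*I/2 on |011>, and 0 on every other basis state. Key observation: the block from step 2 through step 3 cancels to the identity and can be dropped.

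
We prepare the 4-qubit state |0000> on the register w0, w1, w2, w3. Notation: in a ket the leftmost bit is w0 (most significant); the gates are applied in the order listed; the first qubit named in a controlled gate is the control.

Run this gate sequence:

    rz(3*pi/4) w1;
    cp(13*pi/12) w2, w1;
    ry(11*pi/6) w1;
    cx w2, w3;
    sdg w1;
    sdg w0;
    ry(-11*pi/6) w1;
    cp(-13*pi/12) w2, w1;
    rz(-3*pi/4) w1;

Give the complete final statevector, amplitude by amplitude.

The resulting statevector has amplitude (1 - I)*(2 + sqrt(3)*I)/4 on |0000>, (-1 - I)*exp(I*pi/4)/4 on |0100>, and 0 on every other basis state.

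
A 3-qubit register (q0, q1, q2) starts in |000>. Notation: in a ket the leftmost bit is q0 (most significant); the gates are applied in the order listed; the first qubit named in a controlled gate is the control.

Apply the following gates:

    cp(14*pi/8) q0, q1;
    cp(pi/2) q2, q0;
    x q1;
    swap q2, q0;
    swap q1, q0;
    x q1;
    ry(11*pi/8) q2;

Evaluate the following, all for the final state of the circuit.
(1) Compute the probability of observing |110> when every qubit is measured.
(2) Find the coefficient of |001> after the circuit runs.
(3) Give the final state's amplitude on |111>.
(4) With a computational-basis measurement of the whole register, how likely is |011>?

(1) A full measurement returns |110> with probability cos(5*pi/16)**2.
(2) The amplitude on |001> is 0.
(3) The final state's coefficient on |111> equals sin(5*pi/16).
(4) A full measurement returns |011> with probability 0.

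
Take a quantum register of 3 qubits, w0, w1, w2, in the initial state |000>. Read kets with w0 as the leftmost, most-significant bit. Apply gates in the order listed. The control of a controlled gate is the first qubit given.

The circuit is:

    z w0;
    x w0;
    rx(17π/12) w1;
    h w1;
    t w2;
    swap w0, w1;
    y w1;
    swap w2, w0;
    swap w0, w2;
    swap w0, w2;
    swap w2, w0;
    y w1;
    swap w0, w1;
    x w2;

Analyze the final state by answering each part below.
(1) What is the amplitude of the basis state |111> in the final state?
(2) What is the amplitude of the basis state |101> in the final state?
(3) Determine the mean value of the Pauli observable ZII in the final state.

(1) The amplitude on |111> is -sqrt(6*sqrt(2) + 12)/8 + sqrt(4 - 2*sqrt(2))/8 + I*sqrt(12 - 6*sqrt(2))/8 + I*sqrt(2*sqrt(2) + 4)/8. Key observation: steps 6-13 multiply out to the identity, so the circuit reduces to the remaining gates.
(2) |101> carries amplitude -sqrt(6*sqrt(2) + 12)/8 + sqrt(4 - 2*sqrt(2))/8 - I*sqrt(2*sqrt(2) + 4)/8 - I*sqrt(12 - 6*sqrt(2))/8 in the final state.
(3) The expectation value of ZII is -1.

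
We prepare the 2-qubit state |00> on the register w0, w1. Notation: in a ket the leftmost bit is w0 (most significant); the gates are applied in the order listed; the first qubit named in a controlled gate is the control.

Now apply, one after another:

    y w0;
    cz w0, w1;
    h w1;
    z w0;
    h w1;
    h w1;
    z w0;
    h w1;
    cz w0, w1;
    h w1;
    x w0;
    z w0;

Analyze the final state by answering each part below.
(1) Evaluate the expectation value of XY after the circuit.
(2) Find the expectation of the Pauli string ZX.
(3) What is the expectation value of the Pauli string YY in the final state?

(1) The expectation value of XY is 0.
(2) The expectation value of ZX is 1.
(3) The observable YY averages to 0.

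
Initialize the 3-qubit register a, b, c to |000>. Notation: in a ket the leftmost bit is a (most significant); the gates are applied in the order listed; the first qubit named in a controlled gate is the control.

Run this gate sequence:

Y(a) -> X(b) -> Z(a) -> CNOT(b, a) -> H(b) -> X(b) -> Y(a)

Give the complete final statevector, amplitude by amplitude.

The final amplitudes are -sqrt(2)/2 on |100>, sqrt(2)/2 on |110>, and 0 on every other basis state.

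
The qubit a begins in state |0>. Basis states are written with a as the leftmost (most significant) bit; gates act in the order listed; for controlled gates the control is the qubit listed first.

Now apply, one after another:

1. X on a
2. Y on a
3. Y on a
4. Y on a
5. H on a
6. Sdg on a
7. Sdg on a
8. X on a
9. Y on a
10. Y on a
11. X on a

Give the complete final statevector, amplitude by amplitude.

The resulting statevector has amplitude -sqrt(2)*I/2 on |0>, sqrt(2)*I/2 on |1>.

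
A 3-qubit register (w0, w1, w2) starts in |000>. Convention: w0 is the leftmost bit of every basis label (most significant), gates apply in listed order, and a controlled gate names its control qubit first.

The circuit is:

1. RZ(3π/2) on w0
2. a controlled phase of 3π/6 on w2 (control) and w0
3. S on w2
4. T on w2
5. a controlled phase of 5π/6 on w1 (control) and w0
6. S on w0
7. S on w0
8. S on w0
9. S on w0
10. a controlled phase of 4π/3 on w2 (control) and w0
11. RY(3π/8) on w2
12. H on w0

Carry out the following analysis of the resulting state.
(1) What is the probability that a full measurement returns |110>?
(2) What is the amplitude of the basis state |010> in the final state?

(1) The probability of measuring |110> is 0.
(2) The amplitude on |010> is 0.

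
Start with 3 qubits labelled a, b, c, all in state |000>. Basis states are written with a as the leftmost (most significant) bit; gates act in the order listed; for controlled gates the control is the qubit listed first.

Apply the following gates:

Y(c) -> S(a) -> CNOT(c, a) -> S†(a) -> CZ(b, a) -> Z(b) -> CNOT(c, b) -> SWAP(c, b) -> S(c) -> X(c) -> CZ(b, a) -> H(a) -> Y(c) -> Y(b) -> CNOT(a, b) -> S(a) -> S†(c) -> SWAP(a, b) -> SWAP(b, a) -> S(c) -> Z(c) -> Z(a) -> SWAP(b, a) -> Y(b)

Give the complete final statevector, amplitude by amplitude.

After the circuit, the state carries amplitude -sqrt(2)/2 on |011>, sqrt(2)*I/2 on |101>, and 0 on every other basis state.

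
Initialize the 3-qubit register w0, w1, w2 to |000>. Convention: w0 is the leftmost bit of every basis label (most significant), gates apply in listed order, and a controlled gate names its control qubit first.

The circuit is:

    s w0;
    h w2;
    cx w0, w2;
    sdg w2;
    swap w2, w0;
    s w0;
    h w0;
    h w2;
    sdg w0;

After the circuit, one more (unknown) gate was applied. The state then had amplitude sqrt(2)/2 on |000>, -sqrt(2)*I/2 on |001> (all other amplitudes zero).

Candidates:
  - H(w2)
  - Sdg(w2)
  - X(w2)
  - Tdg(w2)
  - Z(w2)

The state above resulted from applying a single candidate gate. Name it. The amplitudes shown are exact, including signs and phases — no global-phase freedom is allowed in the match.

The applied gate was Sdg(w2).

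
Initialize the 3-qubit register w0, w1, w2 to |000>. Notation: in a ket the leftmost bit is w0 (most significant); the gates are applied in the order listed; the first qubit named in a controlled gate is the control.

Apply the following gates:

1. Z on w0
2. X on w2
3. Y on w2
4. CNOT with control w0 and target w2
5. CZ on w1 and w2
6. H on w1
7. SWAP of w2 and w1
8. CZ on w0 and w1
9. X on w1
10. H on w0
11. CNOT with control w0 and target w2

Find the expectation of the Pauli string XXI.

In the final state, XXI has expectation 0.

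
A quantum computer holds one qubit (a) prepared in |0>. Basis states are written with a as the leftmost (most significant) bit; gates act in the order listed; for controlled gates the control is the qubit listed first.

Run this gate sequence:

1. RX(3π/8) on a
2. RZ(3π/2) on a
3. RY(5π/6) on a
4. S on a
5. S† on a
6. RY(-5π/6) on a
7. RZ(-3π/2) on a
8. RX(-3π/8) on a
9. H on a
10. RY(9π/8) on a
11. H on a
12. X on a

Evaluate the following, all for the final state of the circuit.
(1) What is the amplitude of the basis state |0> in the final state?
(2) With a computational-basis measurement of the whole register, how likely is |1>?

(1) The final state's coefficient on |0> equals -cos(pi/16).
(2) Outcome |1> occurs with probability 1/2 - sqrt(sqrt(2) + 2)/4.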